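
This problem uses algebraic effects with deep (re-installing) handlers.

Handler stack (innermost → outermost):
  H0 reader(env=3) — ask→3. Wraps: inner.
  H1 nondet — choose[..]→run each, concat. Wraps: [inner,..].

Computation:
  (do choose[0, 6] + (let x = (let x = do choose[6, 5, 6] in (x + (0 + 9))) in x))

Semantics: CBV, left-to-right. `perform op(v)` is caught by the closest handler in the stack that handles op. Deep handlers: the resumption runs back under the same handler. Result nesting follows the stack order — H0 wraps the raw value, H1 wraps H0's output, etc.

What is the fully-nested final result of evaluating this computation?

Step-by-step:
choose[0, 6] @ H1
  branch[0] choose=0:
    choose[6, 5, 6] @ H1
      branch[0] choose=6:
        H0 returns 15
        H1 returns [15]
      branch[1] choose=5:
        H0 returns 14
        H1 returns [14]
      branch[2] choose=6:
        H0 returns 15
        H1 returns [15]
  branch[1] choose=6:
    choose[6, 5, 6] @ H1
      branch[0] choose=6:
        H0 returns 21
        H1 returns [21]
      branch[1] choose=5:
        H0 returns 20
        H1 returns [20]
      branch[2] choose=6:
        H0 returns 21
        H1 returns [21]
= [15, 14, 15, 21, 20, 21]

Answer: [15, 14, 15, 21, 20, 21]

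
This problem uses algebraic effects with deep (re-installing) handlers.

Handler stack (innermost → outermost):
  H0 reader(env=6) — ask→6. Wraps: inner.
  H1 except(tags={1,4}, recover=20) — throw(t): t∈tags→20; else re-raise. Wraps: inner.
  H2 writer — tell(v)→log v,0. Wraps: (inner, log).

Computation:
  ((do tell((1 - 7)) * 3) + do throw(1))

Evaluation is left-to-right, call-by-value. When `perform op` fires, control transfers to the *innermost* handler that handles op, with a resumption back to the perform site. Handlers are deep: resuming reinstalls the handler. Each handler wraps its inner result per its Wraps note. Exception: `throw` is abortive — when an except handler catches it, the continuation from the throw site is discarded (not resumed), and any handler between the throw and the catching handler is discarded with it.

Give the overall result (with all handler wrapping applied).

Answer: (20, (-6))

Evaluation trace:
tell(-6) @ H2 ⇒ log+=-6
throw(1) @ H1 caught ⇒ 20
H2 returns (20, (-6))
= (20, (-6))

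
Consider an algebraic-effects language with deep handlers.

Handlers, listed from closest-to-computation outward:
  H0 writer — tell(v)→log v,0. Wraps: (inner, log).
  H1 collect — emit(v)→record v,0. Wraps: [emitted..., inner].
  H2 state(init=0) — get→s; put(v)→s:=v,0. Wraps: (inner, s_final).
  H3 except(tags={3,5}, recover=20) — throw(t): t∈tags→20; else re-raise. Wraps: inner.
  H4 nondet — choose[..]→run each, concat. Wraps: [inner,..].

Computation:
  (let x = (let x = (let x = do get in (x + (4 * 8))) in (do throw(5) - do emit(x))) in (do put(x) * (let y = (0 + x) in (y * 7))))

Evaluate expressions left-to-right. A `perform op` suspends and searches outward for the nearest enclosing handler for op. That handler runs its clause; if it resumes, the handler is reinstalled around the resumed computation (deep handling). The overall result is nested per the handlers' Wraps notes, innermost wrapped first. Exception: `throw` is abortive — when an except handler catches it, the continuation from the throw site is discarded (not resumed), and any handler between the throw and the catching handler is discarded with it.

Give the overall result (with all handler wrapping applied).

Step-by-step:
get @ H2 ⇒ 0
throw(5) @ H3 caught ⇒ 20
H4 returns [20]
= [20]

Answer: [20]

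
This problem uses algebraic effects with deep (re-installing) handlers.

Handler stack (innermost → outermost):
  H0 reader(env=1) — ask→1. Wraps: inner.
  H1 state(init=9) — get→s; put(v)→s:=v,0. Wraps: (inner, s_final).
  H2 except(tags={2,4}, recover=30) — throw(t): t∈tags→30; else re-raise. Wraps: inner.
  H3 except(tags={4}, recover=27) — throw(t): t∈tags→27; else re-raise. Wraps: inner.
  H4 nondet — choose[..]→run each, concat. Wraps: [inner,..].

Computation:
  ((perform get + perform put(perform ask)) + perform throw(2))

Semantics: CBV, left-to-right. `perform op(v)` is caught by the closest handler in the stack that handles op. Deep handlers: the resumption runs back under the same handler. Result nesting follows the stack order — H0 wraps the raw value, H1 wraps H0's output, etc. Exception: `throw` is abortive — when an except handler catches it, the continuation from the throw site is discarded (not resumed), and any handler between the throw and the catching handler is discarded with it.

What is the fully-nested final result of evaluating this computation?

Answer: [30]

Working:
get @ H1 ⇒ 9
ask @ H0 ⇒ 1
put(1) @ H1 ⇒ s:=1
throw(2) @ H2 caught ⇒ 30
H3 returns 30
H4 returns [30]
= [30]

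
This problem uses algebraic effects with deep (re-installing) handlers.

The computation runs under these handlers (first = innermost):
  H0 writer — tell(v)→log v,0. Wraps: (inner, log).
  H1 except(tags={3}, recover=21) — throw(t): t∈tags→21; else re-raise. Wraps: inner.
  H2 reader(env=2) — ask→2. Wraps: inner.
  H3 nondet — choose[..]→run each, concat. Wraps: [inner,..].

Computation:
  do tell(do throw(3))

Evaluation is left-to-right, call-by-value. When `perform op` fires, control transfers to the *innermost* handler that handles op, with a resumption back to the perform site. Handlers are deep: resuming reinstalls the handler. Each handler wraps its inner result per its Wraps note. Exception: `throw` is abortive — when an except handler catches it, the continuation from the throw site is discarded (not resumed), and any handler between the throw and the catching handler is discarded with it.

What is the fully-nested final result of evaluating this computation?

Evaluation trace:
throw(3) @ H1 caught ⇒ 21
H2 returns 21
H3 returns [21]
= [21]

Answer: [21]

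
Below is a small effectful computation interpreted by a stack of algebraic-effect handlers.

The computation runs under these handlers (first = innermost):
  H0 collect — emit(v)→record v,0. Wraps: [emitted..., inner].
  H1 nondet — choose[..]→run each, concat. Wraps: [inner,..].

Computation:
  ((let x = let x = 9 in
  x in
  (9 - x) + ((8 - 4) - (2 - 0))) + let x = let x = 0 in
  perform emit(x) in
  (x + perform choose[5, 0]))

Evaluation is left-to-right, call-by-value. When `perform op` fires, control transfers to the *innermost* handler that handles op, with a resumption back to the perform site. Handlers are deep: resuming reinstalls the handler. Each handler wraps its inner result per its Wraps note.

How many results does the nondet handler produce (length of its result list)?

Answer: 2

Evaluation trace:
emit(0) @ H0 ⇒ out+=0
choose[5, 0] @ H1
  branch[0] choose=5:
    H0 returns [0, 7]
    H1 returns [[0, 7]]
  branch[1] choose=0:
    H0 returns [0, 2]
    H1 returns [[0, 2]]
= [[0, 7], [0, 2]]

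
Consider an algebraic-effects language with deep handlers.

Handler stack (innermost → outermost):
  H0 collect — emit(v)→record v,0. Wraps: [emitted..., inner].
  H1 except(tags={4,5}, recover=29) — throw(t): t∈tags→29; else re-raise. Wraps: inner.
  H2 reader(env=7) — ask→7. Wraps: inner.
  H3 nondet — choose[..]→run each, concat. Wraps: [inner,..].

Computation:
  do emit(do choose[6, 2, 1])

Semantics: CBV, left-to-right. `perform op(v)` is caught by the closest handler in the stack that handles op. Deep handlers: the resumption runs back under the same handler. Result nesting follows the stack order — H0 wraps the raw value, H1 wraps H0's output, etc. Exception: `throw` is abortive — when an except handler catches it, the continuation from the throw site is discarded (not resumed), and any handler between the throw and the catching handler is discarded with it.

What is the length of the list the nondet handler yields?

Answer: 3

Step-by-step:
choose[6, 2, 1] @ H3
  branch[0] choose=6:
    emit(6) @ H0 ⇒ out+=6
    H0 returns [6, 0]
    H1 returns [6, 0]
    H2 returns [6, 0]
    H3 returns [[6, 0]]
  branch[1] choose=2:
    emit(2) @ H0 ⇒ out+=2
    H0 returns [2, 0]
    H1 returns [2, 0]
    H2 returns [2, 0]
    H3 returns [[2, 0]]
  branch[2] choose=1:
    emit(1) @ H0 ⇒ out+=1
    H0 returns [1, 0]
    H1 returns [1, 0]
    H2 returns [1, 0]
    H3 returns [[1, 0]]
= [[6, 0], [2, 0], [1, 0]]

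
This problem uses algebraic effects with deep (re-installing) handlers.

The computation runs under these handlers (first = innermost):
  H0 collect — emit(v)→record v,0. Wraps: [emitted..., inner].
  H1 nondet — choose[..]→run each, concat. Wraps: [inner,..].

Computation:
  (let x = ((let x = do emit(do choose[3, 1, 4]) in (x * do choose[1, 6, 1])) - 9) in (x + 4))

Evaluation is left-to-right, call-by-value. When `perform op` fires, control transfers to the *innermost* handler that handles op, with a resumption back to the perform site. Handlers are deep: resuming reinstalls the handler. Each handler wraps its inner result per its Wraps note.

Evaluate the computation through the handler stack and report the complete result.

Working:
choose[3, 1, 4] @ H1
  branch[0] choose=3:
    emit(3) @ H0 ⇒ out+=3
    choose[1, 6, 1] @ H1
      branch[0] choose=1:
        H0 returns [3, -5]
        H1 returns [[3, -5]]
      branch[1] choose=6:
        H0 returns [3, -5]
        H1 returns [[3, -5]]
      branch[2] choose=1:
        H0 returns [3, -5]
        H1 returns [[3, -5]]
  branch[1] choose=1:
    emit(1) @ H0 ⇒ out+=1
    choose[1, 6, 1] @ H1
      branch[0] choose=1:
        H0 returns [1, -5]
        H1 returns [[1, -5]]
      branch[1] choose=6:
        H0 returns [1, -5]
        H1 returns [[1, -5]]
      branch[2] choose=1:
        H0 returns [1, -5]
        H1 returns [[1, -5]]
  branch[2] choose=4:
    emit(4) @ H0 ⇒ out+=4
    choose[1, 6, 1] @ H1
      branch[0] choose=1:
        H0 returns [4, -5]
        H1 returns [[4, -5]]
      branch[1] choose=6:
        H0 returns [4, -5]
        H1 returns [[4, -5]]
      branch[2] choose=1:
        H0 returns [4, -5]
        H1 returns [[4, -5]]
= [[3, -5], [3, -5], [3, -5], [1, -5], [1, -5], [1, -5], [4, -5], [4, -5], [4, -5]]

Answer: [[3, -5], [3, -5], [3, -5], [1, -5], [1, -5], [1, -5], [4, -5], [4, -5], [4, -5]]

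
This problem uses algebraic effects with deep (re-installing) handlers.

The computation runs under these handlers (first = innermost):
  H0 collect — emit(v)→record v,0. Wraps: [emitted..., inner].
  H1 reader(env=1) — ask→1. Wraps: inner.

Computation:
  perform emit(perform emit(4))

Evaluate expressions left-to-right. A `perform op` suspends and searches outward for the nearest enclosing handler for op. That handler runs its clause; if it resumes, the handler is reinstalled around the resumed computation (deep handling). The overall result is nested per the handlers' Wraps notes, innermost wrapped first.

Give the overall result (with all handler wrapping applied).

Step-by-step:
emit(4) @ H0 ⇒ out+=4
emit(0) @ H0 ⇒ out+=0
H0 returns [4, 0, 0]
H1 returns [4, 0, 0]
= [4, 0, 0]

Answer: [4, 0, 0]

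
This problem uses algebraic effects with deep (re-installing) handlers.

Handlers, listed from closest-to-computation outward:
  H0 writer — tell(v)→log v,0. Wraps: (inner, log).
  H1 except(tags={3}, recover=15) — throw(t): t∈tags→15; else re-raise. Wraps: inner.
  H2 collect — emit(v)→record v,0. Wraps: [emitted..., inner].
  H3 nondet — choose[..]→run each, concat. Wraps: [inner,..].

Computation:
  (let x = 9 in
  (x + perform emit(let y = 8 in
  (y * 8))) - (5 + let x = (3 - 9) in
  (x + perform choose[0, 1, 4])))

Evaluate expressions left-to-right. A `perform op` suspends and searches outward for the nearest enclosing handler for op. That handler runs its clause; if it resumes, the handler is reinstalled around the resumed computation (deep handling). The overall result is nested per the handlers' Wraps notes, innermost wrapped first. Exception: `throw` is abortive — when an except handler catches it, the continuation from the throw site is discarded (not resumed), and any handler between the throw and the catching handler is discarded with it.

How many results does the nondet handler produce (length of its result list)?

Working:
emit(64) @ H2 ⇒ out+=64
choose[0, 1, 4] @ H3
  branch[0] choose=0:
    H0 returns (10, ())
    H1 returns (10, ())
    H2 returns [64, (10, ())]
    H3 returns [[64, (10, ())]]
  branch[1] choose=1:
    H0 returns (9, ())
    H1 returns (9, ())
    H2 returns [64, (9, ())]
    H3 returns [[64, (9, ())]]
  branch[2] choose=4:
    H0 returns (6, ())
    H1 returns (6, ())
    H2 returns [64, (6, ())]
    H3 returns [[64, (6, ())]]
= [[64, (10, ())], [64, (9, ())], [64, (6, ())]]

Answer: 3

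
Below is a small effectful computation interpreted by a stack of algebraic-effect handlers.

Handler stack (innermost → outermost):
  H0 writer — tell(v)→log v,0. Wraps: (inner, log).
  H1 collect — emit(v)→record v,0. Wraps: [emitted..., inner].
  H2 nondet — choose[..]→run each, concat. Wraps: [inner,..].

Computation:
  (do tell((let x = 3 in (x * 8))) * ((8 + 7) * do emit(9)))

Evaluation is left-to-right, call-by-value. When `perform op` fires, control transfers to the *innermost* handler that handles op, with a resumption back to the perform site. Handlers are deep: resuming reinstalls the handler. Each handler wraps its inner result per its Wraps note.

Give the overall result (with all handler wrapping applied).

Evaluation trace:
tell(24) @ H0 ⇒ log+=24
emit(9) @ H1 ⇒ out+=9
H0 returns (0, (24))
H1 returns [9, (0, (24))]
H2 returns [[9, (0, (24))]]
= [[9, (0, (24))]]

Answer: [[9, (0, (24))]]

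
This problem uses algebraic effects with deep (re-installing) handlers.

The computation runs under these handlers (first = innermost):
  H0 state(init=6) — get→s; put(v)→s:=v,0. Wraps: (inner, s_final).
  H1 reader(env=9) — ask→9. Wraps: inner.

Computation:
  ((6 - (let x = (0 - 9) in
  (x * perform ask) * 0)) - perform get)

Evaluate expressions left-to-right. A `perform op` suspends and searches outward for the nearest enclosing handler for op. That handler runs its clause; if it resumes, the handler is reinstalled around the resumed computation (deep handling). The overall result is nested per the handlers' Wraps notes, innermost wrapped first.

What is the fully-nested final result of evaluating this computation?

Step-by-step:
ask @ H1 ⇒ 9
get @ H0 ⇒ 6
H0 returns (0, 6)
H1 returns (0, 6)
= (0, 6)

Answer: (0, 6)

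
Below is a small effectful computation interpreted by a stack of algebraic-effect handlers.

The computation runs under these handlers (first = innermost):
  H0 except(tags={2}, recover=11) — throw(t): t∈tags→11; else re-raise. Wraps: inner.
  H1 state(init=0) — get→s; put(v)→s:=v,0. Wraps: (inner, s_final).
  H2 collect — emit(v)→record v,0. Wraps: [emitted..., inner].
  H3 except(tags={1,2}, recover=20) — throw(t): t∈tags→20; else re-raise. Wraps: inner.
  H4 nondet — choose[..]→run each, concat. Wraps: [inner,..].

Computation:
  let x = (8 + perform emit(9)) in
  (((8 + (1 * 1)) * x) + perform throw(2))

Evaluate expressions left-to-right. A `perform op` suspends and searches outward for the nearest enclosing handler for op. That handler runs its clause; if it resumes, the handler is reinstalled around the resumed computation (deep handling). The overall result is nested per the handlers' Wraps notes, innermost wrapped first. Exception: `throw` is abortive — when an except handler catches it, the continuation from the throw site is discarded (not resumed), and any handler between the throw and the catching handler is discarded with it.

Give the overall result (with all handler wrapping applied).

Answer: [[9, (11, 0)]]

Evaluation trace:
emit(9) @ H2 ⇒ out+=9
throw(2) @ H0 caught ⇒ 11
H1 returns (11, 0)
H2 returns [9, (11, 0)]
H3 returns [9, (11, 0)]
H4 returns [[9, (11, 0)]]
= [[9, (11, 0)]]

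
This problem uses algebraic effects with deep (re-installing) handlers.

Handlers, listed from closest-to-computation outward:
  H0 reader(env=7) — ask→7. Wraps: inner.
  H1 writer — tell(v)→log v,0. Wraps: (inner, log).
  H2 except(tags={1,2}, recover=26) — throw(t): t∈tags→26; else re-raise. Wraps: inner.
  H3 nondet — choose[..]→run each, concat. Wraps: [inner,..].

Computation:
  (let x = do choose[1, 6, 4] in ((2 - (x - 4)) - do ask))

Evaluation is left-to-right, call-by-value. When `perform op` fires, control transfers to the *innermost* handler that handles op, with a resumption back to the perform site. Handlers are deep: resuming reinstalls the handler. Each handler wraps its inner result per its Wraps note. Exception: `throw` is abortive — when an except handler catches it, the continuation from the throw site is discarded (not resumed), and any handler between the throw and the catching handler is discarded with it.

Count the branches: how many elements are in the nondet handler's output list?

Answer: 3

Evaluation trace:
choose[1, 6, 4] @ H3
  branch[0] choose=1:
    ask @ H0 ⇒ 7
    H0 returns -2
    H1 returns (-2, ())
    H2 returns (-2, ())
    H3 returns [(-2, ())]
  branch[1] choose=6:
    ask @ H0 ⇒ 7
    H0 returns -7
    H1 returns (-7, ())
    H2 returns (-7, ())
    H3 returns [(-7, ())]
  branch[2] choose=4:
    ask @ H0 ⇒ 7
    H0 returns -5
    H1 returns (-5, ())
    H2 returns (-5, ())
    H3 returns [(-5, ())]
= [(-2, ()), (-7, ()), (-5, ())]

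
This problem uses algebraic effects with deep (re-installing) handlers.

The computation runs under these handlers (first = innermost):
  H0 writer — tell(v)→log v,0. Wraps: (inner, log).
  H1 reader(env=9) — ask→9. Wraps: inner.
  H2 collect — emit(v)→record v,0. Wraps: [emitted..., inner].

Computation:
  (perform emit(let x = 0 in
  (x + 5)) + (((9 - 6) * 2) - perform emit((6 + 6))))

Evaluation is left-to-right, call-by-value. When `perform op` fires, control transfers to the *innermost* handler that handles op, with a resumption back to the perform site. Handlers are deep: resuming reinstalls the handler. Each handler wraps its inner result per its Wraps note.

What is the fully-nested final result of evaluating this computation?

Answer: [5, 12, (6, ())]

Step-by-step:
emit(5) @ H2 ⇒ out+=5
emit(12) @ H2 ⇒ out+=12
H0 returns (6, ())
H1 returns (6, ())
H2 returns [5, 12, (6, ())]
= [5, 12, (6, ())]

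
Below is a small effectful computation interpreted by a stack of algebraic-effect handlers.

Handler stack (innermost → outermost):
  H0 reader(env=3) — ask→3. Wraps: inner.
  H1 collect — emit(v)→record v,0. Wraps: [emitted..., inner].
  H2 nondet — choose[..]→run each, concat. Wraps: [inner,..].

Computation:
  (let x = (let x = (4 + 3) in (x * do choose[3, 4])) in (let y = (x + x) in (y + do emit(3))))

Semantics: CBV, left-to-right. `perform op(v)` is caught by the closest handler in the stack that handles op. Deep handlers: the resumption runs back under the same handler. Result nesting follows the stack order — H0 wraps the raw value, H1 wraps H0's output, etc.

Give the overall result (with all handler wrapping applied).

Step-by-step:
choose[3, 4] @ H2
  branch[0] choose=3:
    emit(3) @ H1 ⇒ out+=3
    H0 returns 42
    H1 returns [3, 42]
    H2 returns [[3, 42]]
  branch[1] choose=4:
    emit(3) @ H1 ⇒ out+=3
    H0 returns 56
    H1 returns [3, 56]
    H2 returns [[3, 56]]
= [[3, 42], [3, 56]]

Answer: [[3, 42], [3, 56]]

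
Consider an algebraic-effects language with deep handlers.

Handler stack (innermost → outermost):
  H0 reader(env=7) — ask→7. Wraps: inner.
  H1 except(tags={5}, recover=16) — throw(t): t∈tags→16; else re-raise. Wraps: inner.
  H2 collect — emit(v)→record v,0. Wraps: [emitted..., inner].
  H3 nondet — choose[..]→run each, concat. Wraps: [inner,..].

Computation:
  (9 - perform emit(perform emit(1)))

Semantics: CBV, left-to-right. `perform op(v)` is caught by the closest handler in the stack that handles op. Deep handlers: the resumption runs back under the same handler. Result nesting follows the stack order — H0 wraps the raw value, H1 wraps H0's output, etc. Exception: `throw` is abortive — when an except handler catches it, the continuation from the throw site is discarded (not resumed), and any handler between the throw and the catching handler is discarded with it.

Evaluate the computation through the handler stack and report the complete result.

Working:
emit(1) @ H2 ⇒ out+=1
emit(0) @ H2 ⇒ out+=0
H0 returns 9
H1 returns 9
H2 returns [1, 0, 9]
H3 returns [[1, 0, 9]]
= [[1, 0, 9]]

Answer: [[1, 0, 9]]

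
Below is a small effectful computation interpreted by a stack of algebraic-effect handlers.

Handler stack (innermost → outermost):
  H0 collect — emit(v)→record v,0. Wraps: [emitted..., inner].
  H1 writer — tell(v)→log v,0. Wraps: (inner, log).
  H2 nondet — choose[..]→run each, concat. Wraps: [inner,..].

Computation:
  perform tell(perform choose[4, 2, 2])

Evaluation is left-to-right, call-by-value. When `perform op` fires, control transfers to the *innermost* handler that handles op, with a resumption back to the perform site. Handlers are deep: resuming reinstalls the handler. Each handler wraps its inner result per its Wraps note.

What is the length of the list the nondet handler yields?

Answer: 3

Working:
choose[4, 2, 2] @ H2
  branch[0] choose=4:
    tell(4) @ H1 ⇒ log+=4
    H0 returns [0]
    H1 returns ([0], (4))
    H2 returns [([0], (4))]
  branch[1] choose=2:
    tell(2) @ H1 ⇒ log+=2
    H0 returns [0]
    H1 returns ([0], (2))
    H2 returns [([0], (2))]
  branch[2] choose=2:
    tell(2) @ H1 ⇒ log+=2
    H0 returns [0]
    H1 returns ([0], (2))
    H2 returns [([0], (2))]
= [([0], (4)), ([0], (2)), ([0], (2))]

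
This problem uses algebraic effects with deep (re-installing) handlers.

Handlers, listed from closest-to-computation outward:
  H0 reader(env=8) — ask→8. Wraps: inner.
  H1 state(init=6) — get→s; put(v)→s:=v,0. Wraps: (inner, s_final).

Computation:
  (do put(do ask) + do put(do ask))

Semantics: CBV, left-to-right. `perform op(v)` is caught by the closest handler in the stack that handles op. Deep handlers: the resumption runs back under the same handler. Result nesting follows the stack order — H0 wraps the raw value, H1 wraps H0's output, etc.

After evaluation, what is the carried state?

Working:
ask @ H0 ⇒ 8
put(8) @ H1 ⇒ s:=8
ask @ H0 ⇒ 8
put(8) @ H1 ⇒ s:=8
H0 returns 0
H1 returns (0, 8)
= (0, 8)

Answer: 8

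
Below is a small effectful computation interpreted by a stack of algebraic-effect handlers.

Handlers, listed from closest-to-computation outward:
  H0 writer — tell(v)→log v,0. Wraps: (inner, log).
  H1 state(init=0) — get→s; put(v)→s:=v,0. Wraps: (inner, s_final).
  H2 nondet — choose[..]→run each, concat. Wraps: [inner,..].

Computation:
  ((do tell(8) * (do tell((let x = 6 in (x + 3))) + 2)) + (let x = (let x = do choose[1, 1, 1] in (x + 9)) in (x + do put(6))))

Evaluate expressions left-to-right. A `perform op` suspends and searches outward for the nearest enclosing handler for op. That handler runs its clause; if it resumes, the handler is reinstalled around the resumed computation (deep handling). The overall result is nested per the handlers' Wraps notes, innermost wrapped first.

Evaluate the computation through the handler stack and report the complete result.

Evaluation trace:
tell(8) @ H0 ⇒ log+=8
tell(9) @ H0 ⇒ log+=9
choose[1, 1, 1] @ H2
  branch[0] choose=1:
    put(6) @ H1 ⇒ s:=6
    H0 returns (10, (8, 9))
    H1 returns ((10, (8, 9)), 6)
    H2 returns [((10, (8, 9)), 6)]
  branch[1] choose=1:
    put(6) @ H1 ⇒ s:=6
    H0 returns (10, (8, 9))
    H1 returns ((10, (8, 9)), 6)
    H2 returns [((10, (8, 9)), 6)]
  branch[2] choose=1:
    put(6) @ H1 ⇒ s:=6
    H0 returns (10, (8, 9))
    H1 returns ((10, (8, 9)), 6)
    H2 returns [((10, (8, 9)), 6)]
= [((10, (8, 9)), 6), ((10, (8, 9)), 6), ((10, (8, 9)), 6)]

Answer: [((10, (8, 9)), 6), ((10, (8, 9)), 6), ((10, (8, 9)), 6)]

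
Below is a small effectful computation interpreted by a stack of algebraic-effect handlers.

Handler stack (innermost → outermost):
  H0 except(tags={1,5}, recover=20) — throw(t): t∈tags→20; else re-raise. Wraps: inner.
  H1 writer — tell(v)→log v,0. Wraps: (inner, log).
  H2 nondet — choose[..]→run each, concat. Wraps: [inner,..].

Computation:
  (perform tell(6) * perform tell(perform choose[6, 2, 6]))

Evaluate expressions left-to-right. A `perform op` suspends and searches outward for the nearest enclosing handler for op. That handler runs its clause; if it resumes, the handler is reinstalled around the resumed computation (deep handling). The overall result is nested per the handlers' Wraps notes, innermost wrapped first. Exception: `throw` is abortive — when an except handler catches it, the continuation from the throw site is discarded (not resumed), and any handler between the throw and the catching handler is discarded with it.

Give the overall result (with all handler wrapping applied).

Answer: [(0, (6, 6)), (0, (6, 2)), (0, (6, 6))]

Evaluation trace:
tell(6) @ H1 ⇒ log+=6
choose[6, 2, 6] @ H2
  branch[0] choose=6:
    tell(6) @ H1 ⇒ log+=6
    H0 returns 0
    H1 returns (0, (6, 6))
    H2 returns [(0, (6, 6))]
  branch[1] choose=2:
    tell(2) @ H1 ⇒ log+=2
    H0 returns 0
    H1 returns (0, (6, 2))
    H2 returns [(0, (6, 2))]
  branch[2] choose=6:
    tell(6) @ H1 ⇒ log+=6
    H0 returns 0
    H1 returns (0, (6, 6))
    H2 returns [(0, (6, 6))]
= [(0, (6, 6)), (0, (6, 2)), (0, (6, 6))]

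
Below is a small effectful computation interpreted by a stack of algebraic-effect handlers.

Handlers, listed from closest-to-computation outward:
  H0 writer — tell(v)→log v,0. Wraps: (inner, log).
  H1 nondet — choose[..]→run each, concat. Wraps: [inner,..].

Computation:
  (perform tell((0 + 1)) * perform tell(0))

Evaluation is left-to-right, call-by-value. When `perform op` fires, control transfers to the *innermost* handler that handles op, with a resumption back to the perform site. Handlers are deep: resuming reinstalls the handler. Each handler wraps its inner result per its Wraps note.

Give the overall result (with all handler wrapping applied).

Answer: [(0, (1, 0))]

Step-by-step:
tell(1) @ H0 ⇒ log+=1
tell(0) @ H0 ⇒ log+=0
H0 returns (0, (1, 0))
H1 returns [(0, (1, 0))]
= [(0, (1, 0))]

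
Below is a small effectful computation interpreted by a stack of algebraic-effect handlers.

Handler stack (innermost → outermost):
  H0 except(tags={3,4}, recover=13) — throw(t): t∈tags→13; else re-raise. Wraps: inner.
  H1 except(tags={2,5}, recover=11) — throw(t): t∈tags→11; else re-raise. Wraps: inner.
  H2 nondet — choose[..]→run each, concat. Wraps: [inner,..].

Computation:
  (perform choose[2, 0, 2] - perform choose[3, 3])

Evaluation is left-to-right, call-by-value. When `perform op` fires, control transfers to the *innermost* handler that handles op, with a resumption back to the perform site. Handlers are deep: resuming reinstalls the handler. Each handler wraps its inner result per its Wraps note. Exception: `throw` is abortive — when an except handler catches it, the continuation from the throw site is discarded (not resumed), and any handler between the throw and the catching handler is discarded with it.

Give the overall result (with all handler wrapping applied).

Answer: [-1, -1, -3, -3, -1, -1]

Step-by-step:
choose[2, 0, 2] @ H2
  branch[0] choose=2:
    choose[3, 3] @ H2
      branch[0] choose=3:
        H0 returns -1
        H1 returns -1
        H2 returns [-1]
      branch[1] choose=3:
        H0 returns -1
        H1 returns -1
        H2 returns [-1]
  branch[1] choose=0:
    choose[3, 3] @ H2
      branch[0] choose=3:
        H0 returns -3
        H1 returns -3
        H2 returns [-3]
      branch[1] choose=3:
        H0 returns -3
        H1 returns -3
        H2 returns [-3]
  branch[2] choose=2:
    choose[3, 3] @ H2
      branch[0] choose=3:
        H0 returns -1
        H1 returns -1
        H2 returns [-1]
      branch[1] choose=3:
        H0 returns -1
        H1 returns -1
        H2 returns [-1]
= [-1, -1, -3, -3, -1, -1]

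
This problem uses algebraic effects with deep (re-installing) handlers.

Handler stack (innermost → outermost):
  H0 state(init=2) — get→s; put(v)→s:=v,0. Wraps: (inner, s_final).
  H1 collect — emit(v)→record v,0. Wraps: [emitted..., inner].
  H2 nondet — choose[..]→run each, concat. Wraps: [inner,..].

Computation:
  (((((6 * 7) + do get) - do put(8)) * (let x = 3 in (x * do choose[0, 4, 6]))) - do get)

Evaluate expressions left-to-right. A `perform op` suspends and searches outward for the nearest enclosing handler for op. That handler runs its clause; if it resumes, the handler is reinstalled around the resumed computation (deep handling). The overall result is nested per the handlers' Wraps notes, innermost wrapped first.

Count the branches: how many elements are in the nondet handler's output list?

Evaluation trace:
get @ H0 ⇒ 2
put(8) @ H0 ⇒ s:=8
choose[0, 4, 6] @ H2
  branch[0] choose=0:
    get @ H0 ⇒ 8
    H0 returns (-8, 8)
    H1 returns [(-8, 8)]
    H2 returns [[(-8, 8)]]
  branch[1] choose=4:
    get @ H0 ⇒ 8
    H0 returns (520, 8)
    H1 returns [(520, 8)]
    H2 returns [[(520, 8)]]
  branch[2] choose=6:
    get @ H0 ⇒ 8
    H0 returns (784, 8)
    H1 returns [(784, 8)]
    H2 returns [[(784, 8)]]
= [[(-8, 8)], [(520, 8)], [(784, 8)]]

Answer: 3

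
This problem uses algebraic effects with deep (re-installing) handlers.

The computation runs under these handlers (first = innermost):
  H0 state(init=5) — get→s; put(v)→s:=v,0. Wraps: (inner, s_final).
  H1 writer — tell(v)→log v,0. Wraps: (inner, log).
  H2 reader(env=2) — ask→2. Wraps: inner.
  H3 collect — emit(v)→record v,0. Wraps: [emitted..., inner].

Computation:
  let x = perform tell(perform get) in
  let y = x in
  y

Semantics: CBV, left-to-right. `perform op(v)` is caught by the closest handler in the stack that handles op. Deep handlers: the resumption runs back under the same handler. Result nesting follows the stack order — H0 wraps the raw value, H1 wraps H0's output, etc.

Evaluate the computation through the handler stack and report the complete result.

Answer: [((0, 5), (5))]

Step-by-step:
get @ H0 ⇒ 5
tell(5) @ H1 ⇒ log+=5
H0 returns (0, 5)
H1 returns ((0, 5), (5))
H2 returns ((0, 5), (5))
H3 returns [((0, 5), (5))]
= [((0, 5), (5))]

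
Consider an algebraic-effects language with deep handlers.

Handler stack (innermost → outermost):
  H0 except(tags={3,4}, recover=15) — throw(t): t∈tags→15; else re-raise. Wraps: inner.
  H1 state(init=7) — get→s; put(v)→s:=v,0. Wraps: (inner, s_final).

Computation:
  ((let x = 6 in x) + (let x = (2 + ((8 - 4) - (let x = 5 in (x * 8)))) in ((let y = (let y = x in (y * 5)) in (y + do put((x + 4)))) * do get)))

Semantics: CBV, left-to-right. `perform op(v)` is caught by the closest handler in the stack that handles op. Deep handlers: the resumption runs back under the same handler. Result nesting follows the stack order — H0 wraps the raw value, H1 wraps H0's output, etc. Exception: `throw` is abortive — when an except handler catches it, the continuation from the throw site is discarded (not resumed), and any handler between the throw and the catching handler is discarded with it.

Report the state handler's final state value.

Evaluation trace:
put(-30) @ H1 ⇒ s:=-30
get @ H1 ⇒ -30
H0 returns 5106
H1 returns (5106, -30)
= (5106, -30)

Answer: -30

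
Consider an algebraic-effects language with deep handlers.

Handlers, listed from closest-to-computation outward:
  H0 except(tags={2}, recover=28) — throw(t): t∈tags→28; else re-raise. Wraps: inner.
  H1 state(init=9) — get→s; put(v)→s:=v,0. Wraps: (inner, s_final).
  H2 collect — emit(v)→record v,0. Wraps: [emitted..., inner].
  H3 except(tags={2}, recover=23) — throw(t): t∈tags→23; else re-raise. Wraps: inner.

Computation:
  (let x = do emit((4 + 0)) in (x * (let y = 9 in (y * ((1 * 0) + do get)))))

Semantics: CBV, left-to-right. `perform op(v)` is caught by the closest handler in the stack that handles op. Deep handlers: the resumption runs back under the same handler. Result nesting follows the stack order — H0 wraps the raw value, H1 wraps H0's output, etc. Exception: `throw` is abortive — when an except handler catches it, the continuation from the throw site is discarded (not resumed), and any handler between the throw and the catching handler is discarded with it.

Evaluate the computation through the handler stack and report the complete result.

Answer: [4, (0, 9)]

Working:
emit(4) @ H2 ⇒ out+=4
get @ H1 ⇒ 9
H0 returns 0
H1 returns (0, 9)
H2 returns [4, (0, 9)]
H3 returns [4, (0, 9)]
= [4, (0, 9)]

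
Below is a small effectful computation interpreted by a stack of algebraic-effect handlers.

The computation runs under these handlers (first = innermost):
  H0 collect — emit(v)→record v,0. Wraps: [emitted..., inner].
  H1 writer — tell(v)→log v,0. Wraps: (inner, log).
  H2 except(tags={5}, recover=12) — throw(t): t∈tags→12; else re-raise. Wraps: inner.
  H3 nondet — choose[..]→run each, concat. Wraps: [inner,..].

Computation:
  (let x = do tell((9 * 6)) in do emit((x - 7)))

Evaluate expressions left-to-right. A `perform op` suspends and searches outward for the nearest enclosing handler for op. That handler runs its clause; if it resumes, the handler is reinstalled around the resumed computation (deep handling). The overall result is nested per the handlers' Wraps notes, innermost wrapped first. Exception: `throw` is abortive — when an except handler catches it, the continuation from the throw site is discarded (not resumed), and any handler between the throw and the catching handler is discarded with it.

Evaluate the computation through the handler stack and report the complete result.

Step-by-step:
tell(54) @ H1 ⇒ log+=54
emit(-7) @ H0 ⇒ out+=-7
H0 returns [-7, 0]
H1 returns ([-7, 0], (54))
H2 returns ([-7, 0], (54))
H3 returns [([-7, 0], (54))]
= [([-7, 0], (54))]

Answer: [([-7, 0], (54))]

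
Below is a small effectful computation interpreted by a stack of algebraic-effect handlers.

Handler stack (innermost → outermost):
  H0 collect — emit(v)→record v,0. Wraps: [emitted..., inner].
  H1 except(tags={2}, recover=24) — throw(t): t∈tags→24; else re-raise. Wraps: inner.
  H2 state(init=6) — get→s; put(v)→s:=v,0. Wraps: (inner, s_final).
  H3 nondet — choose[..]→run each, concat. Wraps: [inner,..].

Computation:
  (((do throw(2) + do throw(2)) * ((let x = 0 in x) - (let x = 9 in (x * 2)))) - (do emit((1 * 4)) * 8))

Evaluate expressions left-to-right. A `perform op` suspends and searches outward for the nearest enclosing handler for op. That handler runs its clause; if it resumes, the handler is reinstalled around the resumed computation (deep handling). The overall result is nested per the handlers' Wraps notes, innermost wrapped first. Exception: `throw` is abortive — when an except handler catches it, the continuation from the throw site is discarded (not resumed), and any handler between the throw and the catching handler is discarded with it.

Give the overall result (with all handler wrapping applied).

Working:
throw(2) @ H1 caught ⇒ 24
H2 returns (24, 6)
H3 returns [(24, 6)]
= [(24, 6)]

Answer: [(24, 6)]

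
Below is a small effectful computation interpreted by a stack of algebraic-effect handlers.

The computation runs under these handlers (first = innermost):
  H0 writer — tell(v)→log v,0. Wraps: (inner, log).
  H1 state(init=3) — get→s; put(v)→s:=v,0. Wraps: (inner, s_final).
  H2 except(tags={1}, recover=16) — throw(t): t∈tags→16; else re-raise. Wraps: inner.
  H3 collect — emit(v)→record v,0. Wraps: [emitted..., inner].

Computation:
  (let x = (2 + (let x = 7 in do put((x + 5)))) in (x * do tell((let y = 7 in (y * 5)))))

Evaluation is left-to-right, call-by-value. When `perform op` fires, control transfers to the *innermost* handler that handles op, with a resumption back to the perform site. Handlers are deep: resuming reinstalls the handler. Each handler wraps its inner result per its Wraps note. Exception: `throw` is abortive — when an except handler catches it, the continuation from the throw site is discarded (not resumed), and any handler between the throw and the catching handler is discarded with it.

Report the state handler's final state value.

Step-by-step:
put(12) @ H1 ⇒ s:=12
tell(35) @ H0 ⇒ log+=35
H0 returns (0, (35))
H1 returns ((0, (35)), 12)
H2 returns ((0, (35)), 12)
H3 returns [((0, (35)), 12)]
= [((0, (35)), 12)]

Answer: 12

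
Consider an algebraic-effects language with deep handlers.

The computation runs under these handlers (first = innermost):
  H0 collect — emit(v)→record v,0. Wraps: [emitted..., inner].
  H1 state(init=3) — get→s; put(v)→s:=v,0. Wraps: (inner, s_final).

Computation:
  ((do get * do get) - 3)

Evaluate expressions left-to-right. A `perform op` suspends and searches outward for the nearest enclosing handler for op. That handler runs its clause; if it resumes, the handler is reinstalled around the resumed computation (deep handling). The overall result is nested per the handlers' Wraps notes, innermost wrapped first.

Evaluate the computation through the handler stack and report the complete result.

Working:
get @ H1 ⇒ 3
get @ H1 ⇒ 3
H0 returns [6]
H1 returns ([6], 3)
= ([6], 3)

Answer: ([6], 3)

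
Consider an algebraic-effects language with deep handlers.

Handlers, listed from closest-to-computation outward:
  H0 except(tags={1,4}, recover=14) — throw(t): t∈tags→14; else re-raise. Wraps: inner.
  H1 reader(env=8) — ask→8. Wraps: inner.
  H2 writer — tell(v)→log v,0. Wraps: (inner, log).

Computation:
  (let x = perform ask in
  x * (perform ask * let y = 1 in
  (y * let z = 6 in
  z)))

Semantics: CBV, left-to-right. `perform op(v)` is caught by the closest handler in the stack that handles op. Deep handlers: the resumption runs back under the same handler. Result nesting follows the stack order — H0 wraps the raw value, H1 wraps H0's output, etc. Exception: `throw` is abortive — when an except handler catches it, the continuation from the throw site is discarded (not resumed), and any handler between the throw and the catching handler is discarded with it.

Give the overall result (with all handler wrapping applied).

Answer: (384, ())

Evaluation trace:
ask @ H1 ⇒ 8
ask @ H1 ⇒ 8
H0 returns 384
H1 returns 384
H2 returns (384, ())
= (384, ())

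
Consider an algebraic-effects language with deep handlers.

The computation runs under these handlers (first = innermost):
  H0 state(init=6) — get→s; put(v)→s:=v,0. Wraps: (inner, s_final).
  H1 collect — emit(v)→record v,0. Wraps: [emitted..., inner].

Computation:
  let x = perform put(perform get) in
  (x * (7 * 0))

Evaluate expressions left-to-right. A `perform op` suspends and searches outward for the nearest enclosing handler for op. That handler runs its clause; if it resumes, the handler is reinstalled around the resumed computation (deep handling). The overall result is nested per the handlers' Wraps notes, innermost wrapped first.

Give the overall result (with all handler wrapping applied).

Step-by-step:
get @ H0 ⇒ 6
put(6) @ H0 ⇒ s:=6
H0 returns (0, 6)
H1 returns [(0, 6)]
= [(0, 6)]

Answer: [(0, 6)]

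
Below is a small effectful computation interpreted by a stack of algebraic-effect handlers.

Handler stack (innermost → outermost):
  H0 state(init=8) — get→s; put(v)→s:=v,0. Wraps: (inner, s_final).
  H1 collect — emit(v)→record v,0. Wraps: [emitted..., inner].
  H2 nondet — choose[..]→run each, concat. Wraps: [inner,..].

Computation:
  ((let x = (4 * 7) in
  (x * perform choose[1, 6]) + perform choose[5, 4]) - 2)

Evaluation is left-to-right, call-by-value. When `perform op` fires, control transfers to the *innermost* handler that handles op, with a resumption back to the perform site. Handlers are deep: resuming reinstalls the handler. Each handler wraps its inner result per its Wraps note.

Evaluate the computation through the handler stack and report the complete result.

Answer: [[(31, 8)], [(30, 8)], [(171, 8)], [(170, 8)]]

Evaluation trace:
choose[1, 6] @ H2
  branch[0] choose=1:
    choose[5, 4] @ H2
      branch[0] choose=5:
        H0 returns (31, 8)
        H1 returns [(31, 8)]
        H2 returns [[(31, 8)]]
      branch[1] choose=4:
        H0 returns (30, 8)
        H1 returns [(30, 8)]
        H2 returns [[(30, 8)]]
  branch[1] choose=6:
    choose[5, 4] @ H2
      branch[0] choose=5:
        H0 returns (171, 8)
        H1 returns [(171, 8)]
        H2 returns [[(171, 8)]]
      branch[1] choose=4:
        H0 returns (170, 8)
        H1 returns [(170, 8)]
        H2 returns [[(170, 8)]]
= [[(31, 8)], [(30, 8)], [(171, 8)], [(170, 8)]]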